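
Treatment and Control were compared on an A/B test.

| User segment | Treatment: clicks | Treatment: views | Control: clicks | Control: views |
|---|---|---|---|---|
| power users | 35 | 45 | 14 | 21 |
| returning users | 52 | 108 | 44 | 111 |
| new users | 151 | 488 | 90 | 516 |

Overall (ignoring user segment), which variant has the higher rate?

Treatment

Power users: Treatment 35/45 = 77.8%, Control 14/21 = 66.7% → Treatment
Returning users: Treatment 52/108 = 48.1%, Control 44/111 = 39.6% → Treatment
New users: Treatment 151/488 = 30.9%, Control 90/516 = 17.4% → Treatment
Overall: Treatment 238/641 = 37.1%, Control 148/648 = 22.8% → Treatment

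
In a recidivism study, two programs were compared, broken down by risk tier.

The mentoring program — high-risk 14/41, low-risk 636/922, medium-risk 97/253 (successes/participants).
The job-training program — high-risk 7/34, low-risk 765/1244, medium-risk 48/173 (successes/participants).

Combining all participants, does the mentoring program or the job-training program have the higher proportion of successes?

the mentoring program

High-risk: the mentoring program 14/41 = 34.1%, the job-training program 7/34 = 20.6% → the mentoring program
Low-risk: the mentoring program 636/922 = 69.0%, the job-training program 765/1244 = 61.5% → the mentoring program
Medium-risk: the mentoring program 97/253 = 38.3%, the job-training program 48/173 = 27.7% → the mentoring program
Overall: the mentoring program 747/1216 = 61.4%, the job-training program 820/1451 = 56.5% → the mentoring program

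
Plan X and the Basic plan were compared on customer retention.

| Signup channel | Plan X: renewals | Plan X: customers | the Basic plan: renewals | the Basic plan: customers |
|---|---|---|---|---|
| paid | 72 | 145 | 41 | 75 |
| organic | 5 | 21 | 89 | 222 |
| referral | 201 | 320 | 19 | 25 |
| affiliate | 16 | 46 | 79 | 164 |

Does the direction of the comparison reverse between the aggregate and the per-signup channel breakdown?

Yes

Paid: Plan X 72/145 = 49.7%, the Basic plan 41/75 = 54.7% → the Basic plan
Organic: Plan X 5/21 = 23.8%, the Basic plan 89/222 = 40.1% → the Basic plan
Referral: Plan X 201/320 = 62.8%, the Basic plan 19/25 = 76.0% → the Basic plan
Affiliate: Plan X 16/46 = 34.8%, the Basic plan 79/164 = 48.2% → the Basic plan
Overall: Plan X 294/532 = 55.3%, the Basic plan 228/486 = 46.9% → Plan X
The Basic plan wins each signup group but Plan X wins overall — the comparison reverses. The Basic plan's customers skew toward organic, which has a lower base rate.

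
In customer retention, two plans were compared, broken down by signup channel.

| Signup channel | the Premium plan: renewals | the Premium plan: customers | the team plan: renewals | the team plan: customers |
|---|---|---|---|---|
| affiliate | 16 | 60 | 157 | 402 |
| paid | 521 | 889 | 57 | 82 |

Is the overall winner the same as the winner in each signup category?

No

Affiliate: the Premium plan 16/60 = 26.7%, the team plan 157/402 = 39.1% → the team plan
Paid: the Premium plan 521/889 = 58.6%, the team plan 57/82 = 69.5% → the team plan
Overall: the Premium plan 537/949 = 56.6%, the team plan 214/484 = 44.2% → the Premium plan
The team plan wins each signup group but the Premium plan wins overall — the comparison reverses. The team plan's customers skew toward affiliate, which has a lower base rate.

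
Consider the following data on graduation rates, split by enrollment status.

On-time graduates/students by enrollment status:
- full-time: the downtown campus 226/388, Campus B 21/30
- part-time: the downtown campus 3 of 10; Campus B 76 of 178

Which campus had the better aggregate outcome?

Full-time: the downtown campus 226/388 = 58.2%, Campus B 21/30 = 70.0% → Campus B
Part-time: the downtown campus 3/10 = 30.0%, Campus B 76/178 = 42.7% → Campus B
Overall: the downtown campus 229/398 = 57.5%, Campus B 97/208 = 46.6% → the downtown campus
(Campus B wins every enrollment group but the downtown campus wins overall — Campus B's students skew toward the low-rate part-time group.)

the downtown campus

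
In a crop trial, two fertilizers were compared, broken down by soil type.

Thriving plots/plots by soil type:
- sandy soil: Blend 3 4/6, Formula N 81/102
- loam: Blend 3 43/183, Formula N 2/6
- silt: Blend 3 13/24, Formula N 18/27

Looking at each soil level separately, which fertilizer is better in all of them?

Sandy soil: Blend 3 4/6 = 66.7%, Formula N 81/102 = 79.4% → Formula N
Loam: Blend 3 43/183 = 23.5%, Formula N 2/6 = 33.3% → Formula N
Silt: Blend 3 13/24 = 54.2%, Formula N 18/27 = 66.7% → Formula N
Formula N has the higher rate in all 3 groups.

Formula N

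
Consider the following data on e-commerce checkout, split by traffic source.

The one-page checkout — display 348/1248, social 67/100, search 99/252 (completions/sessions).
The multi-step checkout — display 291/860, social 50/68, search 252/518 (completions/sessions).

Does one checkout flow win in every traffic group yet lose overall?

No

Display: the one-page checkout 348/1248 = 27.9%, the multi-step checkout 291/860 = 33.8% → the multi-step checkout
Social: the one-page checkout 67/100 = 67.0%, the multi-step checkout 50/68 = 73.5% → the multi-step checkout
Search: the one-page checkout 99/252 = 39.3%, the multi-step checkout 252/518 = 48.6% → the multi-step checkout
Overall: the one-page checkout 514/1600 = 32.1%, the multi-step checkout 593/1446 = 41.0% → the multi-step checkout
The multi-step checkout wins overall and in every traffic group — no reversal.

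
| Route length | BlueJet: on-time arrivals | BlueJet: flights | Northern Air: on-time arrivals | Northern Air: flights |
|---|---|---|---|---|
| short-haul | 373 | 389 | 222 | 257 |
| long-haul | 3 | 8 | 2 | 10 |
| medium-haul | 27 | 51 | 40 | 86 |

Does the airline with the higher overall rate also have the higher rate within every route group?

Yes

Short-haul: BlueJet 373/389 = 95.9%, Northern Air 222/257 = 86.4% → BlueJet
Long-haul: BlueJet 3/8 = 37.5%, Northern Air 2/10 = 20.0% → BlueJet
Medium-haul: BlueJet 27/51 = 52.9%, Northern Air 40/86 = 46.5% → BlueJet
Overall: BlueJet 403/448 = 90.0%, Northern Air 264/353 = 74.8% → BlueJet
BlueJet wins overall and in every route group — no reversal.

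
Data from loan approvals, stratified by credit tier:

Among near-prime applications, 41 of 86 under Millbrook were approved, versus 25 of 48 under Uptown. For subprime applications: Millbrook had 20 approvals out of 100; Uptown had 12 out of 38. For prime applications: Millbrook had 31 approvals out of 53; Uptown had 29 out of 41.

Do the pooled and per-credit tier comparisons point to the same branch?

Near-prime: Millbrook 41/86 = 47.7%, Uptown 25/48 = 52.1% → Uptown
Subprime: Millbrook 20/100 = 20.0%, Uptown 12/38 = 31.6% → Uptown
Prime: Millbrook 31/53 = 58.5%, Uptown 29/41 = 70.7% → Uptown
Overall: Millbrook 92/239 = 38.5%, Uptown 66/127 = 52.0% → Uptown
Uptown wins overall and in every credit group — no reversal.

Yes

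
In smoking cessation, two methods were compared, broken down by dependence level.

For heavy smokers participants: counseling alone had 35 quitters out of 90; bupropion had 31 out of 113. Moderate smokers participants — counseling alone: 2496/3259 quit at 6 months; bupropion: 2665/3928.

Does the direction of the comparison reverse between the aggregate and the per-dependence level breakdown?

No

Heavy smokers: counseling alone 35/90 = 38.9%, bupropion 31/113 = 27.4% → counseling alone
Moderate smokers: counseling alone 2496/3259 = 76.6%, bupropion 2665/3928 = 67.8% → counseling alone
Overall: counseling alone 2531/3349 = 75.6%, bupropion 2696/4041 = 66.7% → counseling alone
Counseling alone wins overall and in every dependence group — no reversal.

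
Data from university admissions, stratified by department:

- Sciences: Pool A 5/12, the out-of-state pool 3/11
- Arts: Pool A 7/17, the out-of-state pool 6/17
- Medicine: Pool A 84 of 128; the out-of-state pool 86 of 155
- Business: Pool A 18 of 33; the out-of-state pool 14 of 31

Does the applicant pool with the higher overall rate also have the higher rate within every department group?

Sciences: Pool A 5/12 = 41.7%, the out-of-state pool 3/11 = 27.3% → Pool A
Arts: Pool A 7/17 = 41.2%, the out-of-state pool 6/17 = 35.3% → Pool A
Medicine: Pool A 84/128 = 65.6%, the out-of-state pool 86/155 = 55.5% → Pool A
Business: Pool A 18/33 = 54.5%, the out-of-state pool 14/31 = 45.2% → Pool A
Overall: Pool A 114/190 = 60.0%, the out-of-state pool 109/214 = 50.9% → Pool A
Pool A wins overall and in every department group — no reversal.

Yes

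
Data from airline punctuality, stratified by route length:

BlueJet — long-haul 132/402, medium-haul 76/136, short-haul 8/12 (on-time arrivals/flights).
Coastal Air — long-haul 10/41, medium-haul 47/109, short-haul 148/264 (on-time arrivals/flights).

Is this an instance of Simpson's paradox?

Yes

Long-haul: BlueJet 132/402 = 32.8%, Coastal Air 10/41 = 24.4% → BlueJet
Medium-haul: BlueJet 76/136 = 55.9%, Coastal Air 47/109 = 43.1% → BlueJet
Short-haul: BlueJet 8/12 = 66.7%, Coastal Air 148/264 = 56.1% → BlueJet
Overall: BlueJet 216/550 = 39.3%, Coastal Air 205/414 = 49.5% → Coastal Air
BlueJet wins each route group but Coastal Air wins overall — the comparison reverses. BlueJet's flights skew toward long-haul, which has a lower base rate.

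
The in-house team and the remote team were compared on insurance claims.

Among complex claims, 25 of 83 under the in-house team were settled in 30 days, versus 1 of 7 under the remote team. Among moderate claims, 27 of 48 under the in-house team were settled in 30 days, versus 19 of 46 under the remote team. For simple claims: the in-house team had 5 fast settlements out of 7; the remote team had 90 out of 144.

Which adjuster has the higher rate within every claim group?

the in-house team

Complex: the in-house team 25/83 = 30.1%, the remote team 1/7 = 14.3% → the in-house team
Moderate: the in-house team 27/48 = 56.2%, the remote team 19/46 = 41.3% → the in-house team
Simple: the in-house team 5/7 = 71.4%, the remote team 90/144 = 62.5% → the in-house team
The in-house team has the higher rate in all 3 groups.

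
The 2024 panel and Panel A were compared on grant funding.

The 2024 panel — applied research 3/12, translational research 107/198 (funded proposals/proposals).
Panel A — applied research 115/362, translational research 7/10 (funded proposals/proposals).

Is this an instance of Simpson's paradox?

Applied research: the 2024 panel 3/12 = 25.0%, Panel A 115/362 = 31.8% → Panel A
Translational research: the 2024 panel 107/198 = 54.0%, Panel A 7/10 = 70.0% → Panel A
Overall: the 2024 panel 110/210 = 52.4%, Panel A 122/372 = 32.8% → the 2024 panel
Panel A wins each proposal group but the 2024 panel wins overall — the comparison reverses. Panel A's proposals skew toward applied research, which has a lower base rate.

Yes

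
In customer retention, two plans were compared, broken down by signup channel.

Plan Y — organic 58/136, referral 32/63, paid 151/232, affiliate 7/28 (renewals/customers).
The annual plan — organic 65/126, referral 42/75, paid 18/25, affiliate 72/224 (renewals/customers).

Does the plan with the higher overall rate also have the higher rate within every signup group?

Organic: Plan Y 58/136 = 42.6%, the annual plan 65/126 = 51.6% → the annual plan
Referral: Plan Y 32/63 = 50.8%, the annual plan 42/75 = 56.0% → the annual plan
Paid: Plan Y 151/232 = 65.1%, the annual plan 18/25 = 72.0% → the annual plan
Affiliate: Plan Y 7/28 = 25.0%, the annual plan 72/224 = 32.1% → the annual plan
Overall: Plan Y 248/459 = 54.0%, the annual plan 197/450 = 43.8% → Plan Y
The annual plan wins each signup group but Plan Y wins overall — the comparison reverses. The annual plan's customers skew toward affiliate, which has a lower base rate.

No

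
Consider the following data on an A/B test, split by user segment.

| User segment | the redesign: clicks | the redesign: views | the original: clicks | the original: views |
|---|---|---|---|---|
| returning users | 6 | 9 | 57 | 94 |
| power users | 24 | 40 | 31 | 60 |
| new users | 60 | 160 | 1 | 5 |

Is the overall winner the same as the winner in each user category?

No

Returning users: the redesign 6/9 = 66.7%, the original 57/94 = 60.6% → the redesign
Power users: the redesign 24/40 = 60.0%, the original 31/60 = 51.7% → the redesign
New users: the redesign 60/160 = 37.5%, the original 1/5 = 20.0% → the redesign
Overall: the redesign 90/209 = 43.1%, the original 89/159 = 56.0% → the original
The redesign wins each user group but the original wins overall — the comparison reverses. The redesign's views skew toward new users, which has a lower base rate.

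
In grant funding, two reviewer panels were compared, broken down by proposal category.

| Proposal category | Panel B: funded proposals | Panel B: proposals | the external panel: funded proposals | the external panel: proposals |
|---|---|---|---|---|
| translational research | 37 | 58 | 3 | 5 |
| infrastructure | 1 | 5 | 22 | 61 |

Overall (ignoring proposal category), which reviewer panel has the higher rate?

Translational research: Panel B 37/58 = 63.8%, the external panel 3/5 = 60.0% → Panel B
Infrastructure: Panel B 1/5 = 20.0%, the external panel 22/61 = 36.1% → the external panel
Overall: Panel B 38/63 = 60.3%, the external panel 25/66 = 37.9% → Panel B
(Neither sweeps every proposal group, but Panel B has the higher pooled rate.)

Panel B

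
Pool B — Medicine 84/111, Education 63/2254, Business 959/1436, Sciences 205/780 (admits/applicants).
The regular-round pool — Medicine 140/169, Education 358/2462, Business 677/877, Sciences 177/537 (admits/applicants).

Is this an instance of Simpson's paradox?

No

Medicine: Pool B 84/111 = 75.7%, the regular-round pool 140/169 = 82.8% → the regular-round pool
Education: Pool B 63/2254 = 2.8%, the regular-round pool 358/2462 = 14.5% → the regular-round pool
Business: Pool B 959/1436 = 66.8%, the regular-round pool 677/877 = 77.2% → the regular-round pool
Sciences: Pool B 205/780 = 26.3%, the regular-round pool 177/537 = 33.0% → the regular-round pool
Overall: Pool B 1311/4581 = 28.6%, the regular-round pool 1352/4045 = 33.4% → the regular-round pool
The regular-round pool wins overall and in every department group — no reversal.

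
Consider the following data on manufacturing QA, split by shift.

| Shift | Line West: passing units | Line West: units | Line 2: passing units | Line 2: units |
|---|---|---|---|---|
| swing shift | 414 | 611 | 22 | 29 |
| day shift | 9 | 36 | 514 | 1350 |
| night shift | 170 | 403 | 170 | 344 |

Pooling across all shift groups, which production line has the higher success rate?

Swing shift: Line West 414/611 = 67.8%, Line 2 22/29 = 75.9% → Line 2
Day shift: Line West 9/36 = 25.0%, Line 2 514/1350 = 38.1% → Line 2
Night shift: Line West 170/403 = 42.2%, Line 2 170/344 = 49.4% → Line 2
Overall: Line West 593/1050 = 56.5%, Line 2 706/1723 = 41.0% → Line West
(Line 2 wins every shift group but Line West wins overall — Line 2's units skew toward the low-rate day shift group.)

Line West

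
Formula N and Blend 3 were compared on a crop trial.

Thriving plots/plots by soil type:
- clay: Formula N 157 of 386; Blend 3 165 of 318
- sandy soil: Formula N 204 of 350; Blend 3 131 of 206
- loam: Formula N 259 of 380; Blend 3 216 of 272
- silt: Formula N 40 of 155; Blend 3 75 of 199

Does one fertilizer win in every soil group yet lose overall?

No

Clay: Formula N 157/386 = 40.7%, Blend 3 165/318 = 51.9% → Blend 3
Sandy soil: Formula N 204/350 = 58.3%, Blend 3 131/206 = 63.6% → Blend 3
Loam: Formula N 259/380 = 68.2%, Blend 3 216/272 = 79.4% → Blend 3
Silt: Formula N 40/155 = 25.8%, Blend 3 75/199 = 37.7% → Blend 3
Overall: Formula N 660/1271 = 51.9%, Blend 3 587/995 = 59.0% → Blend 3
Blend 3 wins overall and in every soil group — no reversal.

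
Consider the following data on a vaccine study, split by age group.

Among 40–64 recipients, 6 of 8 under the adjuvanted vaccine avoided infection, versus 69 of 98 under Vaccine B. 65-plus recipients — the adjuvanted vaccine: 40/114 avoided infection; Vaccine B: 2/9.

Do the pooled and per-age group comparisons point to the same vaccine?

No

40–64: the adjuvanted vaccine 6/8 = 75.0%, Vaccine B 69/98 = 70.4% → the adjuvanted vaccine
65-plus: the adjuvanted vaccine 40/114 = 35.1%, Vaccine B 2/9 = 22.2% → the adjuvanted vaccine
Overall: the adjuvanted vaccine 46/122 = 37.7%, Vaccine B 71/107 = 66.4% → Vaccine B
The adjuvanted vaccine wins each age group but Vaccine B wins overall — the comparison reverses. The adjuvanted vaccine's recipients skew toward 65-plus, which has a lower base rate.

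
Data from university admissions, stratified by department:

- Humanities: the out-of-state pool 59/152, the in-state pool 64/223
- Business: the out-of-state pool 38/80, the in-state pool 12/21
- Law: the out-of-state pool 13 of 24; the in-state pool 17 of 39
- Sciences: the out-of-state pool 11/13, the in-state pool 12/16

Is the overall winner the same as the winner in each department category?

Humanities: the out-of-state pool 59/152 = 38.8%, the in-state pool 64/223 = 28.7% → the out-of-state pool
Business: the out-of-state pool 38/80 = 47.5%, the in-state pool 12/21 = 57.1% → the in-state pool
Law: the out-of-state pool 13/24 = 54.2%, the in-state pool 17/39 = 43.6% → the out-of-state pool
Sciences: the out-of-state pool 11/13 = 84.6%, the in-state pool 12/16 = 75.0% → the out-of-state pool
Overall: the out-of-state pool 121/269 = 45.0%, the in-state pool 105/299 = 35.1% → the out-of-state pool
Neither sweeps: the out-of-state pool wins 3 of 4 groups, the in-state pool wins 1. The out-of-state pool wins overall but not every group — no Simpson reversal.

No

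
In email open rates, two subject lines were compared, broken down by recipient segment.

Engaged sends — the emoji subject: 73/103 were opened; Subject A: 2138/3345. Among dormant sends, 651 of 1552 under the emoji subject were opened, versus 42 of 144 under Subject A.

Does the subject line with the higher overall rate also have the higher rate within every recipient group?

No

Engaged: the emoji subject 73/103 = 70.9%, Subject A 2138/3345 = 63.9% → the emoji subject
Dormant: the emoji subject 651/1552 = 41.9%, Subject A 42/144 = 29.2% → the emoji subject
Overall: the emoji subject 724/1655 = 43.7%, Subject A 2180/3489 = 62.5% → Subject A
The emoji subject wins each recipient group but Subject A wins overall — the comparison reverses. The emoji subject's sends skew toward dormant, which has a lower base rate.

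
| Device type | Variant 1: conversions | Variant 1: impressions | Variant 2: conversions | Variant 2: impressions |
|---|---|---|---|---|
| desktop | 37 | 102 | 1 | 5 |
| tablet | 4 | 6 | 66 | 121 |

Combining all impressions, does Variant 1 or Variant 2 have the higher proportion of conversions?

Variant 2

Desktop: Variant 1 37/102 = 36.3%, Variant 2 1/5 = 20.0% → Variant 1
Tablet: Variant 1 4/6 = 66.7%, Variant 2 66/121 = 54.5% → Variant 1
Overall: Variant 1 41/108 = 38.0%, Variant 2 67/126 = 53.2% → Variant 2
(Variant 1 wins every device group but Variant 2 wins overall — Variant 1's impressions skew toward the low-rate desktop group.)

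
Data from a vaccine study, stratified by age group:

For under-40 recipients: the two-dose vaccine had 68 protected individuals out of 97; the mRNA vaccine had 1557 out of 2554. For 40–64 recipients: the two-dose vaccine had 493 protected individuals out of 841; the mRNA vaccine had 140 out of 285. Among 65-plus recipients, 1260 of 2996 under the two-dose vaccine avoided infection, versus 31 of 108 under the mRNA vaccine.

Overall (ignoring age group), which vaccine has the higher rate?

Under-40: the two-dose vaccine 68/97 = 70.1%, the mRNA vaccine 1557/2554 = 61.0% → the two-dose vaccine
40–64: the two-dose vaccine 493/841 = 58.6%, the mRNA vaccine 140/285 = 49.1% → the two-dose vaccine
65-plus: the two-dose vaccine 1260/2996 = 42.1%, the mRNA vaccine 31/108 = 28.7% → the two-dose vaccine
Overall: the two-dose vaccine 1821/3934 = 46.3%, the mRNA vaccine 1728/2947 = 58.6% → the mRNA vaccine
(The two-dose vaccine wins every age group but the mRNA vaccine wins overall — the two-dose vaccine's recipients skew toward the low-rate 65-plus group.)

the mRNA vaccine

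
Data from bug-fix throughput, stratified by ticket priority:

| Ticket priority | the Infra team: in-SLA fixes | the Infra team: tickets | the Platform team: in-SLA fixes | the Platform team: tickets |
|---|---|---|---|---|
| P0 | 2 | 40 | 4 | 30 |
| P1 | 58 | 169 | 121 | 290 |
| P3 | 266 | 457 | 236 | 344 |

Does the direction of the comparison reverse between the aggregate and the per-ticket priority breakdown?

P0: the Infra team 2/40 = 5.0%, the Platform team 4/30 = 13.3% → the Platform team
P1: the Infra team 58/169 = 34.3%, the Platform team 121/290 = 41.7% → the Platform team
P3: the Infra team 266/457 = 58.2%, the Platform team 236/344 = 68.6% → the Platform team
Overall: the Infra team 326/666 = 48.9%, the Platform team 361/664 = 54.4% → the Platform team
The Platform team wins overall and in every ticket group — no reversal.

No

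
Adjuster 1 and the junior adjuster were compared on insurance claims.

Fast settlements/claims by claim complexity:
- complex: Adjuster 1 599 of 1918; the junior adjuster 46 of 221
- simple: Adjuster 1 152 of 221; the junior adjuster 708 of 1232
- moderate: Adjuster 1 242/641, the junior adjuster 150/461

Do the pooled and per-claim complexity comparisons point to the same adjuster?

Complex: Adjuster 1 599/1918 = 31.2%, the junior adjuster 46/221 = 20.8% → Adjuster 1
Simple: Adjuster 1 152/221 = 68.8%, the junior adjuster 708/1232 = 57.5% → Adjuster 1
Moderate: Adjuster 1 242/641 = 37.8%, the junior adjuster 150/461 = 32.5% → Adjuster 1
Overall: Adjuster 1 993/2780 = 35.7%, the junior adjuster 904/1914 = 47.2% → the junior adjuster
Adjuster 1 wins each claim group but the junior adjuster wins overall — the comparison reverses. Adjuster 1's claims skew toward complex, which has a lower base rate.

No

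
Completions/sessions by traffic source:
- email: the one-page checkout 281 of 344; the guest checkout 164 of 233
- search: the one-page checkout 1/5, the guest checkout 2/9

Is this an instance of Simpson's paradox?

Email: the one-page checkout 281/344 = 81.7%, the guest checkout 164/233 = 70.4% → the one-page checkout
Search: the one-page checkout 1/5 = 20.0%, the guest checkout 2/9 = 22.2% → the guest checkout
Overall: the one-page checkout 282/349 = 80.8%, the guest checkout 166/242 = 68.6% → the one-page checkout
Neither sweeps: the one-page checkout wins 1 of 2 groups, the guest checkout wins 1. The one-page checkout wins overall but not every group — no Simpson reversal.

No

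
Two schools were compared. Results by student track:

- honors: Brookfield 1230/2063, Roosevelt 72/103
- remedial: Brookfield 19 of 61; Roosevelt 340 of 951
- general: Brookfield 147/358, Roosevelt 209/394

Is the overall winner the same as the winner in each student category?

No

Honors: Brookfield 1230/2063 = 59.6%, Roosevelt 72/103 = 69.9% → Roosevelt
Remedial: Brookfield 19/61 = 31.1%, Roosevelt 340/951 = 35.8% → Roosevelt
General: Brookfield 147/358 = 41.1%, Roosevelt 209/394 = 53.0% → Roosevelt
Overall: Brookfield 1396/2482 = 56.2%, Roosevelt 621/1448 = 42.9% → Brookfield
Roosevelt wins each student group but Brookfield wins overall — the comparison reverses. Roosevelt's students skew toward remedial, which has a lower base rate.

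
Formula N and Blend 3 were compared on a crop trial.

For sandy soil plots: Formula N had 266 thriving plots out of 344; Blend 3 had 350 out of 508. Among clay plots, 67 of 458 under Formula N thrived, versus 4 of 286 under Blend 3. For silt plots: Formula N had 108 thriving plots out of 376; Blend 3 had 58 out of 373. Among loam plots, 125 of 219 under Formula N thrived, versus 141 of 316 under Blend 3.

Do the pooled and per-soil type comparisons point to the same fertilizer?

Yes

Sandy soil: Formula N 266/344 = 77.3%, Blend 3 350/508 = 68.9% → Formula N
Clay: Formula N 67/458 = 14.6%, Blend 3 4/286 = 1.4% → Formula N
Silt: Formula N 108/376 = 28.7%, Blend 3 58/373 = 15.5% → Formula N
Loam: Formula N 125/219 = 57.1%, Blend 3 141/316 = 44.6% → Formula N
Overall: Formula N 566/1397 = 40.5%, Blend 3 553/1483 = 37.3% → Formula N
Formula N wins overall and in every soil group — no reversal.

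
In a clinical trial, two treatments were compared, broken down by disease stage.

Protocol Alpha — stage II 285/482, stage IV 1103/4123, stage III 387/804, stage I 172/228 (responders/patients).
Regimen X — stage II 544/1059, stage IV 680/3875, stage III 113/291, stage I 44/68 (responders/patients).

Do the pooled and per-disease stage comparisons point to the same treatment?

Yes

Stage II: Protocol Alpha 285/482 = 59.1%, Regimen X 544/1059 = 51.4% → Protocol Alpha
Stage IV: Protocol Alpha 1103/4123 = 26.8%, Regimen X 680/3875 = 17.5% → Protocol Alpha
Stage III: Protocol Alpha 387/804 = 48.1%, Regimen X 113/291 = 38.8% → Protocol Alpha
Stage I: Protocol Alpha 172/228 = 75.4%, Regimen X 44/68 = 64.7% → Protocol Alpha
Overall: Protocol Alpha 1947/5637 = 34.5%, Regimen X 1381/5293 = 26.1% → Protocol Alpha
Protocol Alpha wins overall and in every disease group — no reversal.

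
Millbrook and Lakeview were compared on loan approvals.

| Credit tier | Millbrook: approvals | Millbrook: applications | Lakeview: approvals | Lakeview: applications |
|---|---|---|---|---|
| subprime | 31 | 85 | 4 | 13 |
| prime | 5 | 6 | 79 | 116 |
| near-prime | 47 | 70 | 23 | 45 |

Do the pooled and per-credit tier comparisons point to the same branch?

No

Subprime: Millbrook 31/85 = 36.5%, Lakeview 4/13 = 30.8% → Millbrook
Prime: Millbrook 5/6 = 83.3%, Lakeview 79/116 = 68.1% → Millbrook
Near-prime: Millbrook 47/70 = 67.1%, Lakeview 23/45 = 51.1% → Millbrook
Overall: Millbrook 83/161 = 51.6%, Lakeview 106/174 = 60.9% → Lakeview
Millbrook wins each credit group but Lakeview wins overall — the comparison reverses. Millbrook's applications skew toward subprime, which has a lower base rate.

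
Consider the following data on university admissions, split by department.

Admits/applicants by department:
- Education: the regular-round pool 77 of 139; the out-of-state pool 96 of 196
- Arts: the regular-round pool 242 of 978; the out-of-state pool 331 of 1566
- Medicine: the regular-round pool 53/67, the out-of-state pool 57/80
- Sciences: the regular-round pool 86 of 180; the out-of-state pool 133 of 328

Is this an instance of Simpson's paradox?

No

Education: the regular-round pool 77/139 = 55.4%, the out-of-state pool 96/196 = 49.0% → the regular-round pool
Arts: the regular-round pool 242/978 = 24.7%, the out-of-state pool 331/1566 = 21.1% → the regular-round pool
Medicine: the regular-round pool 53/67 = 79.1%, the out-of-state pool 57/80 = 71.2% → the regular-round pool
Sciences: the regular-round pool 86/180 = 47.8%, the out-of-state pool 133/328 = 40.5% → the regular-round pool
Overall: the regular-round pool 458/1364 = 33.6%, the out-of-state pool 617/2170 = 28.4% → the regular-round pool
The regular-round pool wins overall and in every department group — no reversal.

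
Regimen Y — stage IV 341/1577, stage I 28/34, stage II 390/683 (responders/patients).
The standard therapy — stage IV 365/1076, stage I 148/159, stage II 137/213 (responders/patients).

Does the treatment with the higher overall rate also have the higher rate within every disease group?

Yes

Stage IV: Regimen Y 341/1577 = 21.6%, the standard therapy 365/1076 = 33.9% → the standard therapy
Stage I: Regimen Y 28/34 = 82.4%, the standard therapy 148/159 = 93.1% → the standard therapy
Stage II: Regimen Y 390/683 = 57.1%, the standard therapy 137/213 = 64.3% → the standard therapy
Overall: Regimen Y 759/2294 = 33.1%, the standard therapy 650/1448 = 44.9% → the standard therapy
The standard therapy wins overall and in every disease group — no reversal.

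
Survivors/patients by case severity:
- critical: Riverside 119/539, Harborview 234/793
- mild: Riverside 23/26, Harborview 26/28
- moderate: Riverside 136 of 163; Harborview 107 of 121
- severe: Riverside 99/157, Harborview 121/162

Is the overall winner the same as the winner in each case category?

Yes

Critical: Riverside 119/539 = 22.1%, Harborview 234/793 = 29.5% → Harborview
Mild: Riverside 23/26 = 88.5%, Harborview 26/28 = 92.9% → Harborview
Moderate: Riverside 136/163 = 83.4%, Harborview 107/121 = 88.4% → Harborview
Severe: Riverside 99/157 = 63.1%, Harborview 121/162 = 74.7% → Harborview
Overall: Riverside 377/885 = 42.6%, Harborview 488/1104 = 44.2% → Harborview
Harborview wins overall and in every case group — no reversal.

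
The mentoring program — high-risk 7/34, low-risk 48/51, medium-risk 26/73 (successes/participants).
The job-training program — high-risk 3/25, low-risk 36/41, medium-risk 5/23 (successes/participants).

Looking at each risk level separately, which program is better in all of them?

the mentoring program

High-risk: the mentoring program 7/34 = 20.6%, the job-training program 3/25 = 12.0% → the mentoring program
Low-risk: the mentoring program 48/51 = 94.1%, the job-training program 36/41 = 87.8% → the mentoring program
Medium-risk: the mentoring program 26/73 = 35.6%, the job-training program 5/23 = 21.7% → the mentoring program
The mentoring program has the higher rate in all 3 groups.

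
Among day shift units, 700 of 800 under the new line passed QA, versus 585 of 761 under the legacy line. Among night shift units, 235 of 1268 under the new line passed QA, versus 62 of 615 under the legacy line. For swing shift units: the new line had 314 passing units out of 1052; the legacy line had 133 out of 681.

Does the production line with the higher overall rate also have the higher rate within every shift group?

Day shift: the new line 700/800 = 87.5%, the legacy line 585/761 = 76.9% → the new line
Night shift: the new line 235/1268 = 18.5%, the legacy line 62/615 = 10.1% → the new line
Swing shift: the new line 314/1052 = 29.8%, the legacy line 133/681 = 19.5% → the new line
Overall: the new line 1249/3120 = 40.0%, the legacy line 780/2057 = 37.9% → the new line
The new line wins overall and in every shift group — no reversal.

Yes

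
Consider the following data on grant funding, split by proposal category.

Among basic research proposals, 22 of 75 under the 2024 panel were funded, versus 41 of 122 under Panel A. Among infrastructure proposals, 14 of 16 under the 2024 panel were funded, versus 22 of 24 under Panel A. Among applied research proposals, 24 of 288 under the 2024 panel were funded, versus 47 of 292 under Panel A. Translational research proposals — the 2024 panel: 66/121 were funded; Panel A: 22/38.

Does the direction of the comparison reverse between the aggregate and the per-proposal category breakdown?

Basic research: the 2024 panel 22/75 = 29.3%, Panel A 41/122 = 33.6% → Panel A
Infrastructure: the 2024 panel 14/16 = 87.5%, Panel A 22/24 = 91.7% → Panel A
Applied research: the 2024 panel 24/288 = 8.3%, Panel A 47/292 = 16.1% → Panel A
Translational research: the 2024 panel 66/121 = 54.5%, Panel A 22/38 = 57.9% → Panel A
Overall: the 2024 panel 126/500 = 25.2%, Panel A 132/476 = 27.7% → Panel A
Panel A wins overall and in every proposal group — no reversal.

No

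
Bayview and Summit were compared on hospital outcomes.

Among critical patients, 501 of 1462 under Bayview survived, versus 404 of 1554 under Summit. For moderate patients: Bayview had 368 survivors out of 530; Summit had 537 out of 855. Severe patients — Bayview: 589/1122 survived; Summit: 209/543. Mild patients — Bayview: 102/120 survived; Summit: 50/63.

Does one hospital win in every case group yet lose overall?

Critical: Bayview 501/1462 = 34.3%, Summit 404/1554 = 26.0% → Bayview
Moderate: Bayview 368/530 = 69.4%, Summit 537/855 = 62.8% → Bayview
Severe: Bayview 589/1122 = 52.5%, Summit 209/543 = 38.5% → Bayview
Mild: Bayview 102/120 = 85.0%, Summit 50/63 = 79.4% → Bayview
Overall: Bayview 1560/3234 = 48.2%, Summit 1200/3015 = 39.8% → Bayview
Bayview wins overall and in every case group — no reversal.

No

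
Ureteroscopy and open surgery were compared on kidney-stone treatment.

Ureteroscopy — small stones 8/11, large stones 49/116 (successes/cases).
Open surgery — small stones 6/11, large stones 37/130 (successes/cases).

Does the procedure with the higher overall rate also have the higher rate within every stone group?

Small stones: ureteroscopy 8/11 = 72.7%, open surgery 6/11 = 54.5% → ureteroscopy
Large stones: ureteroscopy 49/116 = 42.2%, open surgery 37/130 = 28.5% → ureteroscopy
Overall: ureteroscopy 57/127 = 44.9%, open surgery 43/141 = 30.5% → ureteroscopy
Ureteroscopy wins overall and in every stone group — no reversal.

Yes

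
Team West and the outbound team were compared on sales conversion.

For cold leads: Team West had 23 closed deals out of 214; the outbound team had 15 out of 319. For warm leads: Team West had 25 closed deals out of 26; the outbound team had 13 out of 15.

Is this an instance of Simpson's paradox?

No

Cold: Team West 23/214 = 10.7%, the outbound team 15/319 = 4.7% → Team West
Warm: Team West 25/26 = 96.2%, the outbound team 13/15 = 86.7% → Team West
Overall: Team West 48/240 = 20.0%, the outbound team 28/334 = 8.4% → Team West
Team West wins overall and in every lead group — no reversal.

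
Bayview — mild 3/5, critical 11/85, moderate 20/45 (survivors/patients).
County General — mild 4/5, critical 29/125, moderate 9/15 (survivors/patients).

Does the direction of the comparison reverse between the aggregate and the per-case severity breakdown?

No

Mild: Bayview 3/5 = 60.0%, County General 4/5 = 80.0% → County General
Critical: Bayview 11/85 = 12.9%, County General 29/125 = 23.2% → County General
Moderate: Bayview 20/45 = 44.4%, County General 9/15 = 60.0% → County General
Overall: Bayview 34/135 = 25.2%, County General 42/145 = 29.0% → County General
County General wins overall and in every case group — no reversal.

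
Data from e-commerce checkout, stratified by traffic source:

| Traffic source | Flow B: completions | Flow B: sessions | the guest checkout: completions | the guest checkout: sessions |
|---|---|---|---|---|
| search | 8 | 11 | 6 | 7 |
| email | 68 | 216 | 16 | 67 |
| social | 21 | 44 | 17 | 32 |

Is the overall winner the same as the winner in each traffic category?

Search: Flow B 8/11 = 72.7%, the guest checkout 6/7 = 85.7% → the guest checkout
Email: Flow B 68/216 = 31.5%, the guest checkout 16/67 = 23.9% → Flow B
Social: Flow B 21/44 = 47.7%, the guest checkout 17/32 = 53.1% → the guest checkout
Overall: Flow B 97/271 = 35.8%, the guest checkout 39/106 = 36.8% → the guest checkout
Neither sweeps: Flow B wins 1 of 3 groups, the guest checkout wins 2. The guest checkout wins overall but not every group — no Simpson reversal.

No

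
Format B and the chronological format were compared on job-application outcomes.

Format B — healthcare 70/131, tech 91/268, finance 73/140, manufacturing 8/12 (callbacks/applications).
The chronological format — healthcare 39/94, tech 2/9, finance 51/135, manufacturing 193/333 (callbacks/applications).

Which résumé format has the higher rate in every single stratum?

Healthcare: Format B 70/131 = 53.4%, the chronological format 39/94 = 41.5% → Format B
Tech: Format B 91/268 = 34.0%, the chronological format 2/9 = 22.2% → Format B
Finance: Format B 73/140 = 52.1%, the chronological format 51/135 = 37.8% → Format B
Manufacturing: Format B 8/12 = 66.7%, the chronological format 193/333 = 58.0% → Format B
Format B has the higher rate in all 4 groups.

Format B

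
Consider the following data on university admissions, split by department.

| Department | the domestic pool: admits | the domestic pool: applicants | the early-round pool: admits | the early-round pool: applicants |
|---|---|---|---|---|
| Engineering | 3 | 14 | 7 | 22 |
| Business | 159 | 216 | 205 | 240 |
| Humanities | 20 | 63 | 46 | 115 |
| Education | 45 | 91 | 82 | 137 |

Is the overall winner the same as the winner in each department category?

Yes

Engineering: the domestic pool 3/14 = 21.4%, the early-round pool 7/22 = 31.8% → the early-round pool
Business: the domestic pool 159/216 = 73.6%, the early-round pool 205/240 = 85.4% → the early-round pool
Humanities: the domestic pool 20/63 = 31.7%, the early-round pool 46/115 = 40.0% → the early-round pool
Education: the domestic pool 45/91 = 49.5%, the early-round pool 82/137 = 59.9% → the early-round pool
Overall: the domestic pool 227/384 = 59.1%, the early-round pool 340/514 = 66.1% → the early-round pool
The early-round pool wins overall and in every department group — no reversal.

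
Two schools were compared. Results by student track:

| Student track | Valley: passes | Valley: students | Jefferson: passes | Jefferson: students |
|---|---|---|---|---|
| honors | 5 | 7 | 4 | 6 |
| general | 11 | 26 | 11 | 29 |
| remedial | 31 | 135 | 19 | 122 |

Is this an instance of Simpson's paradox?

Honors: Valley 5/7 = 71.4%, Jefferson 4/6 = 66.7% → Valley
General: Valley 11/26 = 42.3%, Jefferson 11/29 = 37.9% → Valley
Remedial: Valley 31/135 = 23.0%, Jefferson 19/122 = 15.6% → Valley
Overall: Valley 47/168 = 28.0%, Jefferson 34/157 = 21.7% → Valley
Valley wins overall and in every student group — no reversal.

No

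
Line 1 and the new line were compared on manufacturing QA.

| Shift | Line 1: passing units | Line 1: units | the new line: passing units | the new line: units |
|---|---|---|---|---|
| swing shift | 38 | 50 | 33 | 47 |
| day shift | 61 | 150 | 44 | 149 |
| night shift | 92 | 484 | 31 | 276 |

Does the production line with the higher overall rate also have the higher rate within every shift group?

Yes

Swing shift: Line 1 38/50 = 76.0%, the new line 33/47 = 70.2% → Line 1
Day shift: Line 1 61/150 = 40.7%, the new line 44/149 = 29.5% → Line 1
Night shift: Line 1 92/484 = 19.0%, the new line 31/276 = 11.2% → Line 1
Overall: Line 1 191/684 = 27.9%, the new line 108/472 = 22.9% → Line 1
Line 1 wins overall and in every shift group — no reversal.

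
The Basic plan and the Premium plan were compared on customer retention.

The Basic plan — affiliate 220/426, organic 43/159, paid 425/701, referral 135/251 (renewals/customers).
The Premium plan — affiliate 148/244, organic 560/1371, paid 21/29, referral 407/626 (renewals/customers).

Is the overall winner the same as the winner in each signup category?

No

Affiliate: the Basic plan 220/426 = 51.6%, the Premium plan 148/244 = 60.7% → the Premium plan
Organic: the Basic plan 43/159 = 27.0%, the Premium plan 560/1371 = 40.8% → the Premium plan
Paid: the Basic plan 425/701 = 60.6%, the Premium plan 21/29 = 72.4% → the Premium plan
Referral: the Basic plan 135/251 = 53.8%, the Premium plan 407/626 = 65.0% → the Premium plan
Overall: the Basic plan 823/1537 = 53.5%, the Premium plan 1136/2270 = 50.0% → the Basic plan
The Premium plan wins each signup group but the Basic plan wins overall — the comparison reverses. The Premium plan's customers skew toward organic, which has a lower base rate.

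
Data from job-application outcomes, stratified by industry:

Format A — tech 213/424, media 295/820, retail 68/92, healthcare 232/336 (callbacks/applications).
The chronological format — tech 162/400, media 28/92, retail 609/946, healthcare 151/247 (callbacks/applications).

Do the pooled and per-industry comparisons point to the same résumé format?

No

Tech: Format A 213/424 = 50.2%, the chronological format 162/400 = 40.5% → Format A
Media: Format A 295/820 = 36.0%, the chronological format 28/92 = 30.4% → Format A
Retail: Format A 68/92 = 73.9%, the chronological format 609/946 = 64.4% → Format A
Healthcare: Format A 232/336 = 69.0%, the chronological format 151/247 = 61.1% → Format A
Overall: Format A 808/1672 = 48.3%, the chronological format 950/1685 = 56.4% → the chronological format
Format A wins each industry group but the chronological format wins overall — the comparison reverses. Format A's applications skew toward media, which has a lower base rate.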